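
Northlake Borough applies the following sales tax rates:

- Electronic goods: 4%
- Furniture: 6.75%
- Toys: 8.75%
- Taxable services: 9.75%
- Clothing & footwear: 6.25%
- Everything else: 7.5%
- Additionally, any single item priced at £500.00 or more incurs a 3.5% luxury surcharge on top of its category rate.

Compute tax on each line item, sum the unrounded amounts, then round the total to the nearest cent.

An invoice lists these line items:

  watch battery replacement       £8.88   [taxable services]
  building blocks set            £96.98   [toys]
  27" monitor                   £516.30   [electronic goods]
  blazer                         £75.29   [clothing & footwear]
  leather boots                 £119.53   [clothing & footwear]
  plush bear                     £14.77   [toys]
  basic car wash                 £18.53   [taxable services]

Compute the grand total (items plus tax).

£913.63

Watch battery replacement £8.88: taxable services → 9.75% → £0.8658
Building blocks set £96.98: toys → 8.75% → £8.48575
27" monitor £516.30: electronic goods → 4% + 3.5% surcharge = 7.5% → £38.7225
Blazer £75.29: clothing & footwear → 6.25% → £4.705625
Leather boots £119.53: clothing & footwear → 6.25% → £7.470625
Plush bear £14.77: toys → 8.75% → £1.292375
Basic car wash £18.53: taxable services → 9.75% → £1.806675
Subtotal = £850.28; unrounded tax = £63.34935 → £63.35; total due = £913.63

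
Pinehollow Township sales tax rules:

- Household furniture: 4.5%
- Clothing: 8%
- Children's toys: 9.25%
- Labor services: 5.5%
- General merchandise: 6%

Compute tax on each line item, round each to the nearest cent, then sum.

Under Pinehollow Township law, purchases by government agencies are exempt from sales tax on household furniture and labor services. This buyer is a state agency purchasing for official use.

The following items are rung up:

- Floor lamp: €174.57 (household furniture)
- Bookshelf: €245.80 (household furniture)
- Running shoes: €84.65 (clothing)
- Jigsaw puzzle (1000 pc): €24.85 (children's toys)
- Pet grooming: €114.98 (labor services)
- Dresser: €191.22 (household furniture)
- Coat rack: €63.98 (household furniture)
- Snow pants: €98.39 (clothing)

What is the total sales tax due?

Floor lamp €174.57: household furniture, buyer-exempt → 0% → €0.00
Bookshelf €245.80: household furniture, buyer-exempt → 0% → €0.00
Running shoes €84.65: clothing → 8% → €6.77
Jigsaw puzzle (1000 pc) €24.85: children's toys → 9.25% → €2.30
Pet grooming €114.98: labor services, buyer-exempt → 0% → €0.00
Dresser €191.22: household furniture, buyer-exempt → 0% → €0.00
Coat rack €63.98: household furniture, buyer-exempt → 0% → €0.00
Snow pants €98.39: clothing → 8% → €7.87
Total tax = €6.77 + €2.30 + €7.87 = €16.94

€16.94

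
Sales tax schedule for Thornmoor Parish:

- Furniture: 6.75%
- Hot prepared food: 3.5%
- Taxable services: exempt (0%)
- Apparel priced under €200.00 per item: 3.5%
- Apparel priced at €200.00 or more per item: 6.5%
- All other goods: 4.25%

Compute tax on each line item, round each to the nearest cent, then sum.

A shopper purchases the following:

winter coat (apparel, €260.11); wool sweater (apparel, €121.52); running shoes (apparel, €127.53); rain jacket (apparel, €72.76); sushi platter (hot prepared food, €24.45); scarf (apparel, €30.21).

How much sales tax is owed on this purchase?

Winter coat €260.11: apparel, €200.00 or more → 6.5% → €16.91
Wool sweater €121.52: apparel, under €200.00 → 3.5% → €4.25
Running shoes €127.53: apparel, under €200.00 → 3.5% → €4.46
Rain jacket €72.76: apparel, under €200.00 → 3.5% → €2.55
Sushi platter €24.45: hot prepared food → 3.5% → €0.86
Scarf €30.21: apparel, under €200.00 → 3.5% → €1.06
Total tax = €16.91 + €4.25 + €4.46 + €2.55 + €0.86 + €1.06 = €30.09

€30.09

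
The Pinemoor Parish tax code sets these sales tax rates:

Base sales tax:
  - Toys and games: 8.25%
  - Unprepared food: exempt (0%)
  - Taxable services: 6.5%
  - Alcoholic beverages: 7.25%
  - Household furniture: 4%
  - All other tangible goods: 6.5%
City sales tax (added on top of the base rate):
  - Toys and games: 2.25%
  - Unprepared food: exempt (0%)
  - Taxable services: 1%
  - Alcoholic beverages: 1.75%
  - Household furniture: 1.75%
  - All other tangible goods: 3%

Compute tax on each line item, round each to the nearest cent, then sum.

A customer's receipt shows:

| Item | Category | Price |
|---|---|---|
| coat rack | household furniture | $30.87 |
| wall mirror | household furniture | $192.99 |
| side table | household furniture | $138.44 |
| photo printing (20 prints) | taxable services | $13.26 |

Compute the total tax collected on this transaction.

Coat rack $30.87: household furniture → 4% + 1.75% city = 5.75% → $1.78
Wall mirror $192.99: household furniture → 4% + 1.75% city = 5.75% → $11.10
Side table $138.44: household furniture → 4% + 1.75% city = 5.75% → $7.96
Photo printing (20 prints) $13.26: taxable services → 6.5% + 1% city = 7.5% → $0.99
Total tax = $1.78 + $11.10 + $7.96 + $0.99 = $21.83

$21.83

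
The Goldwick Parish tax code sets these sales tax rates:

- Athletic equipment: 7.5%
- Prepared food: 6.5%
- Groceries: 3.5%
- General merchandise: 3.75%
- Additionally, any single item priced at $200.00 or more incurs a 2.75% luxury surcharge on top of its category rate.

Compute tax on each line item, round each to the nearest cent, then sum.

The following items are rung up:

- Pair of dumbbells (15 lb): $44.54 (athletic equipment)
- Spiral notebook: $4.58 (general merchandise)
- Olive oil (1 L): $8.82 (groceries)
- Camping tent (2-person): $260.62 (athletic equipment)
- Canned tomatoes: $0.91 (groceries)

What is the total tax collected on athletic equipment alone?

Pair of dumbbells (15 lb) $44.54: athletic equipment → 7.5% → $3.34
Camping tent (2-person) $260.62: athletic equipment → 7.5% + 2.75% surcharge = 10.25% → $26.71
Tax on athletic equipment = $3.34 + $26.71 = $30.05

$30.05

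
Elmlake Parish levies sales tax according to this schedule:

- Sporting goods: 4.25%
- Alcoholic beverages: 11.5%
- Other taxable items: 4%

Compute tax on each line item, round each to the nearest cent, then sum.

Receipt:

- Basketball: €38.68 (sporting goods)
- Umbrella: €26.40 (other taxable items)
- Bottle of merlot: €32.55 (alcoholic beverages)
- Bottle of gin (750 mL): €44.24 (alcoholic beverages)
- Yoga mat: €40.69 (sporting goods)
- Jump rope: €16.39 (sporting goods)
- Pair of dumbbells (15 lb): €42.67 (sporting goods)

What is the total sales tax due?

€15.77

Basketball €38.68: sporting goods → 4.25% → €1.64
Umbrella €26.40: other taxable items → 4% → €1.06
Bottle of merlot €32.55: alcoholic beverages → 11.5% → €3.74
Bottle of gin (750 mL) €44.24: alcoholic beverages → 11.5% → €5.09
Yoga mat €40.69: sporting goods → 4.25% → €1.73
Jump rope €16.39: sporting goods → 4.25% → €0.70
Pair of dumbbells (15 lb) €42.67: sporting goods → 4.25% → €1.81
Total tax = €1.64 + €1.06 + €3.74 + €5.09 + €1.73 + €0.70 + €1.81 = €15.77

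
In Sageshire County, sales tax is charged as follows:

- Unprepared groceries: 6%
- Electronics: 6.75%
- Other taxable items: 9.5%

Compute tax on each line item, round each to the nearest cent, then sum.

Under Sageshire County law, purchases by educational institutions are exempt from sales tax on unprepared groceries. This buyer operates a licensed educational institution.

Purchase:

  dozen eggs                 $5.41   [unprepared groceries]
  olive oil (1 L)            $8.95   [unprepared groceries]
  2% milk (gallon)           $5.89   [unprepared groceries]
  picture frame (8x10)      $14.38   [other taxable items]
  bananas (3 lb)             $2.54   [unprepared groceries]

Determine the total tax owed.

$1.37

Dozen eggs $5.41: unprepared groceries, buyer-exempt → 0% → $0.00
Olive oil (1 L) $8.95: unprepared groceries, buyer-exempt → 0% → $0.00
2% milk (gallon) $5.89: unprepared groceries, buyer-exempt → 0% → $0.00
Picture frame (8x10) $14.38: other taxable items → 9.5% → $1.37
Bananas (3 lb) $2.54: unprepared groceries, buyer-exempt → 0% → $0.00
Total tax = $1.37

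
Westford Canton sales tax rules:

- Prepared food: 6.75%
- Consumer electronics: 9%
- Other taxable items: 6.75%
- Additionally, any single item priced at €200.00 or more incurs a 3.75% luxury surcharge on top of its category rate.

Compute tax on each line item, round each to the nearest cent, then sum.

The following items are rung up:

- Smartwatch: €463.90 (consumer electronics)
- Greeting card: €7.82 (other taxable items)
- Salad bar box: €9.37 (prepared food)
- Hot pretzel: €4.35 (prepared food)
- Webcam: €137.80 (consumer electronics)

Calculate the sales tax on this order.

€73.00

Smartwatch €463.90: consumer electronics → 9% + 3.75% surcharge = 12.75% → €59.15
Greeting card €7.82: other taxable items → 6.75% → €0.53
Salad bar box €9.37: prepared food → 6.75% → €0.63
Hot pretzel €4.35: prepared food → 6.75% → €0.29
Webcam €137.80: consumer electronics → 9% → €12.40
Total tax = €59.15 + €0.53 + €0.63 + €0.29 + €12.40 = €73.00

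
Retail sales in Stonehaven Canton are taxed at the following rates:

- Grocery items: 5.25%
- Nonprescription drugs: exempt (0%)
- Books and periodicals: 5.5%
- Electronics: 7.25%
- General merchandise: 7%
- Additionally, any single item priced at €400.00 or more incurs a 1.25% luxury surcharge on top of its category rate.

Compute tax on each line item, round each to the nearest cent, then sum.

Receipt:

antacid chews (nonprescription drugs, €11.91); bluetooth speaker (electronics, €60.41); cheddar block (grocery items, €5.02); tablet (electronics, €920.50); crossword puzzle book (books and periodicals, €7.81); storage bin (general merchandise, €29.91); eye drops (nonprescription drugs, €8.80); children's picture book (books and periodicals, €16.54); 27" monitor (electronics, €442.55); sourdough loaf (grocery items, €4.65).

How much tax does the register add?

Antacid chews €11.91: nonprescription drugs → 0% → €0.00
Bluetooth speaker €60.41: electronics → 7.25% → €4.38
Cheddar block €5.02: grocery items → 5.25% → €0.26
Tablet €920.50: electronics → 7.25% + 1.25% surcharge = 8.5% → €78.24
Crossword puzzle book €7.81: books and periodicals → 5.5% → €0.43
Storage bin €29.91: general merchandise → 7% → €2.09
Eye drops €8.80: nonprescription drugs → 0% → €0.00
Children's picture book €16.54: books and periodicals → 5.5% → €0.91
27" monitor €442.55: electronics → 7.25% + 1.25% surcharge = 8.5% → €37.62
Sourdough loaf €4.65: grocery items → 5.25% → €0.24
Total tax = €4.38 + €0.26 + €78.24 + €0.43 + €2.09 + €0.91 + €37.62 + €0.24 = €124.17

€124.17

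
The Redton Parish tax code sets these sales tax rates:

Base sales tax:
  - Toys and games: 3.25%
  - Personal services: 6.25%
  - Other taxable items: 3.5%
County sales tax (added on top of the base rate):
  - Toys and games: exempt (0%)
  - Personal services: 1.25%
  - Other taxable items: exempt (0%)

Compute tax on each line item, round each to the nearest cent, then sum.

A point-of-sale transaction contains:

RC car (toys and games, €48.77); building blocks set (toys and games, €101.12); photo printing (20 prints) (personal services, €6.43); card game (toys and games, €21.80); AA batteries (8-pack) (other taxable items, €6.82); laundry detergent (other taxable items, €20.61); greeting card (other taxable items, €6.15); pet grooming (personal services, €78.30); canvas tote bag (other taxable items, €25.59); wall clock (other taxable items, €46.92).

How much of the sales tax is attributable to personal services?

€6.35

Photo printing (20 prints) €6.43: personal services → 6.25% + 1.25% county = 7.5% → €0.48
Pet grooming €78.30: personal services → 6.25% + 1.25% county = 7.5% → €5.87
Tax on personal services = €0.48 + €5.87 = €6.35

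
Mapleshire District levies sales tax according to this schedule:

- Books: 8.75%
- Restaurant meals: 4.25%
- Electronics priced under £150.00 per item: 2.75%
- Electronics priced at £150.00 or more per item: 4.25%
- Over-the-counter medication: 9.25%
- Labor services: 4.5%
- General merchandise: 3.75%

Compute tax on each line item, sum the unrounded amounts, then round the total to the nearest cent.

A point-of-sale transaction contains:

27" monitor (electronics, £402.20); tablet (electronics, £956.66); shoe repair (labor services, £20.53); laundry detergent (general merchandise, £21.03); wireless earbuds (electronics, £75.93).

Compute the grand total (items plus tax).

27" monitor £402.20: electronics, £150.00 or more → 4.25% → £17.0935
Tablet £956.66: electronics, £150.00 or more → 4.25% → £40.65805
Shoe repair £20.53: labor services → 4.5% → £0.92385
Laundry detergent £21.03: general merchandise → 3.75% → £0.788625
Wireless earbuds £75.93: electronics, under £150.00 → 2.75% → £2.088075
Subtotal = £1476.35; unrounded tax = £61.5521 → £61.55; total due = £1537.90

£1537.90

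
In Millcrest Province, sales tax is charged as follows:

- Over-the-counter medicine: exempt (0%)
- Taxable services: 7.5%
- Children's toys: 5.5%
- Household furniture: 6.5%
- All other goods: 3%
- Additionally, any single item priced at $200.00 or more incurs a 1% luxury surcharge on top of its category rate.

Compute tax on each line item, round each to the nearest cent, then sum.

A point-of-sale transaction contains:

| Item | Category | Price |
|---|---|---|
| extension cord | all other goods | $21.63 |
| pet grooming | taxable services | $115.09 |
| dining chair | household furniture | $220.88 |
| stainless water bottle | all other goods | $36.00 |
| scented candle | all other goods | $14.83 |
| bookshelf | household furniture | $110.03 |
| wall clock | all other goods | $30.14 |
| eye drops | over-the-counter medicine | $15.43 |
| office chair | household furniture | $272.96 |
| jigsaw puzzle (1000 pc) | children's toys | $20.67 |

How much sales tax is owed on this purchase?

Extension cord $21.63: all other goods → 3% → $0.65
Pet grooming $115.09: taxable services → 7.5% → $8.63
Dining chair $220.88: household furniture → 6.5% + 1% surcharge = 7.5% → $16.57
Stainless water bottle $36.00: all other goods → 3% → $1.08
Scented candle $14.83: all other goods → 3% → $0.44
Bookshelf $110.03: household furniture → 6.5% → $7.15
Wall clock $30.14: all other goods → 3% → $0.90
Eye drops $15.43: over-the-counter medicine → 0% → $0.00
Office chair $272.96: household furniture → 6.5% + 1% surcharge = 7.5% → $20.47
Jigsaw puzzle (1000 pc) $20.67: children's toys → 5.5% → $1.14
Total tax = $0.65 + $8.63 + $16.57 + $1.08 + $0.44 + $7.15 + $0.90 + $20.47 + $1.14 = $57.03

$57.03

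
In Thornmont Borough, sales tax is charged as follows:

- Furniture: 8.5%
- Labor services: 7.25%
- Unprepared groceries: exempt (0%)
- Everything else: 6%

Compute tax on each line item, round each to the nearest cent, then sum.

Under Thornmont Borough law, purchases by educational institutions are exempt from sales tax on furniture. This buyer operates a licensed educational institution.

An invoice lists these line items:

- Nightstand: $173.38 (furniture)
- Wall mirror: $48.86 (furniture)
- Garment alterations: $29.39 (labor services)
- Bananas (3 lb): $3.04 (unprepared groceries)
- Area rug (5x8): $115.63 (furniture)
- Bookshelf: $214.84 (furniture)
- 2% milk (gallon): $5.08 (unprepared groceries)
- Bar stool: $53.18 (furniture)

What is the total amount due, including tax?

$645.53

Nightstand $173.38: furniture, buyer-exempt → 0% → $0.00
Wall mirror $48.86: furniture, buyer-exempt → 0% → $0.00
Garment alterations $29.39: labor services → 7.25% → $2.13
Bananas (3 lb) $3.04: unprepared groceries → 0% → $0.00
Area rug (5x8) $115.63: furniture, buyer-exempt → 0% → $0.00
Bookshelf $214.84: furniture, buyer-exempt → 0% → $0.00
2% milk (gallon) $5.08: unprepared groceries → 0% → $0.00
Bar stool $53.18: furniture, buyer-exempt → 0% → $0.00
Subtotal = $643.40; tax = $2.13; total due = $645.53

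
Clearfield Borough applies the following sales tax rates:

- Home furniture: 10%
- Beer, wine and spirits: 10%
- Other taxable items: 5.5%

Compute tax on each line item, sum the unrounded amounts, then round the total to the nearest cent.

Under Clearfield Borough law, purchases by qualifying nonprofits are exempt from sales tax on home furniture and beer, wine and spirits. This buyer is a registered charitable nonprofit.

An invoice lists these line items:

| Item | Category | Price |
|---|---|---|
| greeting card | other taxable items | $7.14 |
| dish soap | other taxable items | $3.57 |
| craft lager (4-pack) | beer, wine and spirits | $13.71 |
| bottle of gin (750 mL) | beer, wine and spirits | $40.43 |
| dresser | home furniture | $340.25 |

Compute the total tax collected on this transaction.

$0.59

Greeting card $7.14: other taxable items → 5.5% → $0.3927
Dish soap $3.57: other taxable items → 5.5% → $0.19635
Craft lager (4-pack) $13.71: beer, wine and spirits, buyer-exempt → 0% → $0.00
Bottle of gin (750 mL) $40.43: beer, wine and spirits, buyer-exempt → 0% → $0.00
Dresser $340.25: home furniture, buyer-exempt → 0% → $0.00
Unrounded tax sum = $0.58905 → $0.59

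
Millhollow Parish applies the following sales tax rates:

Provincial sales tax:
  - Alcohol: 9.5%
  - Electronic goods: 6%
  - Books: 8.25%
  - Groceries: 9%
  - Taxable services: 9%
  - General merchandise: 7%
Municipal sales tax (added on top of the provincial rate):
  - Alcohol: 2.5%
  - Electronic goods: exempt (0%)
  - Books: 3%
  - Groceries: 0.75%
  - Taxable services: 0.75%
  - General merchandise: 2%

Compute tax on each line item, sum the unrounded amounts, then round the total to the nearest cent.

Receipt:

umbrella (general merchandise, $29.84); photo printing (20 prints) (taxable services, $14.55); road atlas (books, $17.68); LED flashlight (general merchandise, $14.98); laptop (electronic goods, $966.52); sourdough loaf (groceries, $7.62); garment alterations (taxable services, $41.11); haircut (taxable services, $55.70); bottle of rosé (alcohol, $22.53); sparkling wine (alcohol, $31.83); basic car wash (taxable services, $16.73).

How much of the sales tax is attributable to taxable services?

$12.49

Photo printing (20 prints) $14.55: taxable services → 9% + 0.75% municipal = 9.75% → $1.418625
Garment alterations $41.11: taxable services → 9% + 0.75% municipal = 9.75% → $4.008225
Haircut $55.70: taxable services → 9% + 0.75% municipal = 9.75% → $5.43075
Basic car wash $16.73: taxable services → 9% + 0.75% municipal = 9.75% → $1.631175
Tax on taxable services: unrounded sum = $12.488775 → $12.49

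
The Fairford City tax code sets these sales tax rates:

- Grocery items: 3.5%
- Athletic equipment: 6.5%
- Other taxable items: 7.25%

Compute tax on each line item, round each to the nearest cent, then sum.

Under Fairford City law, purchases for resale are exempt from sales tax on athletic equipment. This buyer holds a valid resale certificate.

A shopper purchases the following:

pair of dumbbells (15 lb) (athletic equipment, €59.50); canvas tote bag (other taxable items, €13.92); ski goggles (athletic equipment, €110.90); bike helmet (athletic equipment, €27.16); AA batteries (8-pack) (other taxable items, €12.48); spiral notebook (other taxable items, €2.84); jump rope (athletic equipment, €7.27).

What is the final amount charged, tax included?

€236.19

Pair of dumbbells (15 lb) €59.50: athletic equipment, buyer-exempt → 0% → €0.00
Canvas tote bag €13.92: other taxable items → 7.25% → €1.01
Ski goggles €110.90: athletic equipment, buyer-exempt → 0% → €0.00
Bike helmet €27.16: athletic equipment, buyer-exempt → 0% → €0.00
AA batteries (8-pack) €12.48: other taxable items → 7.25% → €0.90
Spiral notebook €2.84: other taxable items → 7.25% → €0.21
Jump rope €7.27: athletic equipment, buyer-exempt → 0% → €0.00
Subtotal = €234.07; tax = €2.12; total due = €236.19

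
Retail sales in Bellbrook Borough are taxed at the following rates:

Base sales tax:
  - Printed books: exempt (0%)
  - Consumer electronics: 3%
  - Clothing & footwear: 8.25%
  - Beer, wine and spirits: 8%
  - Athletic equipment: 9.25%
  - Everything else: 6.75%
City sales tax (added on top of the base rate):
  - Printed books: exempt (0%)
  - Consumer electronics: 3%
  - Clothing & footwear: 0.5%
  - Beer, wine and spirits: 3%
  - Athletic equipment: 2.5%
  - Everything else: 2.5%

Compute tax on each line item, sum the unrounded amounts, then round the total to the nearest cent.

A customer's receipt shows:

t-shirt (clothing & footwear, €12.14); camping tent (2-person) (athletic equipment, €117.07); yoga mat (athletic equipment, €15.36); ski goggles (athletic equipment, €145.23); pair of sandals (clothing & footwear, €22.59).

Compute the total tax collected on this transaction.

€35.66

T-shirt €12.14: clothing & footwear → 8.25% + 0.5% city = 8.75% → €1.06225
Camping tent (2-person) €117.07: athletic equipment → 9.25% + 2.5% city = 11.75% → €13.755725
Yoga mat €15.36: athletic equipment → 9.25% + 2.5% city = 11.75% → €1.8048
Ski goggles €145.23: athletic equipment → 9.25% + 2.5% city = 11.75% → €17.064525
Pair of sandals €22.59: clothing & footwear → 8.25% + 0.5% city = 8.75% → €1.976625
Unrounded tax sum = €35.663925 → €35.66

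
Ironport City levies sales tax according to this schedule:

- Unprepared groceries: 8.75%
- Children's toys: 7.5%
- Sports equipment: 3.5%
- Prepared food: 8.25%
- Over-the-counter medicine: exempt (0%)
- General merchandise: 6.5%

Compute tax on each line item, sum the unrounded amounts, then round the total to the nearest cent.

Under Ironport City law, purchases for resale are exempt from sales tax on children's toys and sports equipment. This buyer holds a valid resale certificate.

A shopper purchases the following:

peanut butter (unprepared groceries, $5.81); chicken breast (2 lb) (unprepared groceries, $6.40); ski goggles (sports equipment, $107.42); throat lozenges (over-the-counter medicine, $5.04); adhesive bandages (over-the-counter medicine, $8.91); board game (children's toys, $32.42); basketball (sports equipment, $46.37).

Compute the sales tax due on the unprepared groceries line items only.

Peanut butter $5.81: unprepared groceries → 8.75% → $0.508375
Chicken breast (2 lb) $6.40: unprepared groceries → 8.75% → $0.56
Tax on unprepared groceries: unrounded sum = $1.068375 → $1.07

$1.07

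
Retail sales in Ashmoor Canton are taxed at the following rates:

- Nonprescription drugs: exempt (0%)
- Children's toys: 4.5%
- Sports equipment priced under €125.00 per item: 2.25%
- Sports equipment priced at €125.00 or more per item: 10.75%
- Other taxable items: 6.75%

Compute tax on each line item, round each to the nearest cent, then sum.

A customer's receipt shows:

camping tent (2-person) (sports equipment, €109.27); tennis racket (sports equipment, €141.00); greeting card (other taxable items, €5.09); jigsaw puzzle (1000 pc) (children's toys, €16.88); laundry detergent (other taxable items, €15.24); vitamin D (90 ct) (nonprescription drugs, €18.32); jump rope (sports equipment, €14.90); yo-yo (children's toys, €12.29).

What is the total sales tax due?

€20.64

Camping tent (2-person) €109.27: sports equipment, under €125.00 → 2.25% → €2.46
Tennis racket €141.00: sports equipment, €125.00 or more → 10.75% → €15.16
Greeting card €5.09: other taxable items → 6.75% → €0.34
Jigsaw puzzle (1000 pc) €16.88: children's toys → 4.5% → €0.76
Laundry detergent €15.24: other taxable items → 6.75% → €1.03
Vitamin D (90 ct) €18.32: nonprescription drugs → 0% → €0.00
Jump rope €14.90: sports equipment, under €125.00 → 2.25% → €0.34
Yo-yo €12.29: children's toys → 4.5% → €0.55
Total tax = €2.46 + €15.16 + €0.34 + €0.76 + €1.03 + €0.34 + €0.55 = €20.64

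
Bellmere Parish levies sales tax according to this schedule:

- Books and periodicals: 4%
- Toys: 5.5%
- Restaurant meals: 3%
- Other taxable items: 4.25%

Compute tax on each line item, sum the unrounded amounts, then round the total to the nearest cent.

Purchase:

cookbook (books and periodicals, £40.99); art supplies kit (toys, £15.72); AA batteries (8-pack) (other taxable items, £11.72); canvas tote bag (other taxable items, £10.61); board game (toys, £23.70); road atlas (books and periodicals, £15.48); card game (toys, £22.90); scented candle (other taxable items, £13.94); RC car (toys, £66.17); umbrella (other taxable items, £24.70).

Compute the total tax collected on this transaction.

£11.92

Cookbook £40.99: books and periodicals → 4% → £1.6396
Art supplies kit £15.72: toys → 5.5% → £0.8646
AA batteries (8-pack) £11.72: other taxable items → 4.25% → £0.4981
Canvas tote bag £10.61: other taxable items → 4.25% → £0.450925
Board game £23.70: toys → 5.5% → £1.3035
Road atlas £15.48: books and periodicals → 4% → £0.6192
Card game £22.90: toys → 5.5% → £1.2595
Scented candle £13.94: other taxable items → 4.25% → £0.59245
RC car £66.17: toys → 5.5% → £3.63935
Umbrella £24.70: other taxable items → 4.25% → £1.04975
Unrounded tax sum = £11.916975 → £11.92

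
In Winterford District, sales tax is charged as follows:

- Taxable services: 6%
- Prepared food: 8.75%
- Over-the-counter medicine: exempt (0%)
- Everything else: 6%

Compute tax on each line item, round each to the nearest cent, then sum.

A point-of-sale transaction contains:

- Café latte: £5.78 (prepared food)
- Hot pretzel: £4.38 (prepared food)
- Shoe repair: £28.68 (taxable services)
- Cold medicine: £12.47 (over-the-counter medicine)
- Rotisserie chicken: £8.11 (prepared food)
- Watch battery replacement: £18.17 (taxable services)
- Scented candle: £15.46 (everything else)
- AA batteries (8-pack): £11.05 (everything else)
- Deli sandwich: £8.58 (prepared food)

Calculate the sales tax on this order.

Café latte £5.78: prepared food → 8.75% → £0.51
Hot pretzel £4.38: prepared food → 8.75% → £0.38
Shoe repair £28.68: taxable services → 6% → £1.72
Cold medicine £12.47: over-the-counter medicine → 0% → £0.00
Rotisserie chicken £8.11: prepared food → 8.75% → £0.71
Watch battery replacement £18.17: taxable services → 6% → £1.09
Scented candle £15.46: everything else → 6% → £0.93
AA batteries (8-pack) £11.05: everything else → 6% → £0.66
Deli sandwich £8.58: prepared food → 8.75% → £0.75
Total tax = £0.51 + £0.38 + £1.72 + £0.71 + £1.09 + £0.93 + £0.66 + £0.75 = £6.75

£6.75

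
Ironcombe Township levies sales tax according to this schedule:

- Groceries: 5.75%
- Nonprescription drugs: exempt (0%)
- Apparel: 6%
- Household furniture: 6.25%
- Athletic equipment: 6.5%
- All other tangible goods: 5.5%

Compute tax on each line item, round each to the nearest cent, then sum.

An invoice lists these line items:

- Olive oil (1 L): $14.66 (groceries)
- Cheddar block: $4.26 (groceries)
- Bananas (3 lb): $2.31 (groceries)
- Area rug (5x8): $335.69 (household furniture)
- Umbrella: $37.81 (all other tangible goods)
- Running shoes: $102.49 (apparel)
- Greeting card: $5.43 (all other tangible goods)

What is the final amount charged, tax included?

$533.37

Olive oil (1 L) $14.66: groceries → 5.75% → $0.84
Cheddar block $4.26: groceries → 5.75% → $0.24
Bananas (3 lb) $2.31: groceries → 5.75% → $0.13
Area rug (5x8) $335.69: household furniture → 6.25% → $20.98
Umbrella $37.81: all other tangible goods → 5.5% → $2.08
Running shoes $102.49: apparel → 6% → $6.15
Greeting card $5.43: all other tangible goods → 5.5% → $0.30
Subtotal = $502.65; tax = $30.72; total due = $533.37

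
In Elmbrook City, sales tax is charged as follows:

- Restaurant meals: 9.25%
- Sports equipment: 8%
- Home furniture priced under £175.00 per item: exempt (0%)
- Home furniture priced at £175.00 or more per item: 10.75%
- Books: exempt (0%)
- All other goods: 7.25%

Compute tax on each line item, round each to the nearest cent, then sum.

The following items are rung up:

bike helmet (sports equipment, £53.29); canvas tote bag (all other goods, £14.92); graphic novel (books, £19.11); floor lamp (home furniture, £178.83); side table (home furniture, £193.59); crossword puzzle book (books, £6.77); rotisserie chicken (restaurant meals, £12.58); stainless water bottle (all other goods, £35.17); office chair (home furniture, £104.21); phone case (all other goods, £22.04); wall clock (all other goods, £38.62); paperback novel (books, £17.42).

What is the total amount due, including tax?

£750.03

Bike helmet £53.29: sports equipment → 8% → £4.26
Canvas tote bag £14.92: all other goods → 7.25% → £1.08
Graphic novel £19.11: books → 0% → £0.00
Floor lamp £178.83: home furniture, £175.00 or more → 10.75% → £19.22
Side table £193.59: home furniture, £175.00 or more → 10.75% → £20.81
Crossword puzzle book £6.77: books → 0% → £0.00
Rotisserie chicken £12.58: restaurant meals → 9.25% → £1.16
Stainless water bottle £35.17: all other goods → 7.25% → £2.55
Office chair £104.21: home furniture, under £175.00 → 0% → £0.00
Phone case £22.04: all other goods → 7.25% → £1.60
Wall clock £38.62: all other goods → 7.25% → £2.80
Paperback novel £17.42: books → 0% → £0.00
Subtotal = £696.55; tax = £53.48; total due = £750.03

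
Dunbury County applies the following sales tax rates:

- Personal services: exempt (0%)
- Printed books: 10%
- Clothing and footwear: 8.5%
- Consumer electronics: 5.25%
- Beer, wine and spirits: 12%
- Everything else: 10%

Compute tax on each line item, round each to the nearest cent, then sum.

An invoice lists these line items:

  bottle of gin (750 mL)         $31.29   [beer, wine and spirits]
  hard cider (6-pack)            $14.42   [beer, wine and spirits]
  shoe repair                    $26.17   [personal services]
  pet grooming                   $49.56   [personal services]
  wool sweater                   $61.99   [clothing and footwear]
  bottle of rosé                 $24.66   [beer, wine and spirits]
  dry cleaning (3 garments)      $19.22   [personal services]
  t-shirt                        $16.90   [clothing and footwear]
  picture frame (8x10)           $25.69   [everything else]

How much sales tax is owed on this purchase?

Bottle of gin (750 mL) $31.29: beer, wine and spirits → 12% → $3.75
Hard cider (6-pack) $14.42: beer, wine and spirits → 12% → $1.73
Shoe repair $26.17: personal services → 0% → $0.00
Pet grooming $49.56: personal services → 0% → $0.00
Wool sweater $61.99: clothing and footwear → 8.5% → $5.27
Bottle of rosé $24.66: beer, wine and spirits → 12% → $2.96
Dry cleaning (3 garments) $19.22: personal services → 0% → $0.00
T-shirt $16.90: clothing and footwear → 8.5% → $1.44
Picture frame (8x10) $25.69: everything else → 10% → $2.57
Total tax = $3.75 + $1.73 + $5.27 + $2.96 + $1.44 + $2.57 = $17.72

$17.72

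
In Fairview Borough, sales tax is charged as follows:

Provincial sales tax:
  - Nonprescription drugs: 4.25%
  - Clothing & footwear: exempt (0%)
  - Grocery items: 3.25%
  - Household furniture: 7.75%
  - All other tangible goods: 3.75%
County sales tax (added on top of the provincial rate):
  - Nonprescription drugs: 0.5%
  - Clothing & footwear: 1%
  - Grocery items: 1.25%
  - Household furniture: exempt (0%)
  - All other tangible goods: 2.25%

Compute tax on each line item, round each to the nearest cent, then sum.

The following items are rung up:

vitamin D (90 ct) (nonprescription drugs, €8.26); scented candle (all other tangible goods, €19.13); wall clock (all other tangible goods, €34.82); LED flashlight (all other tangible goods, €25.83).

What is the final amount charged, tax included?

Vitamin D (90 ct) €8.26: nonprescription drugs → 4.25% + 0.5% county = 4.75% → €0.39
Scented candle €19.13: all other tangible goods → 3.75% + 2.25% county = 6% → €1.15
Wall clock €34.82: all other tangible goods → 3.75% + 2.25% county = 6% → €2.09
LED flashlight €25.83: all other tangible goods → 3.75% + 2.25% county = 6% → €1.55
Subtotal = €88.04; tax = €5.18; total due = €93.22

€93.22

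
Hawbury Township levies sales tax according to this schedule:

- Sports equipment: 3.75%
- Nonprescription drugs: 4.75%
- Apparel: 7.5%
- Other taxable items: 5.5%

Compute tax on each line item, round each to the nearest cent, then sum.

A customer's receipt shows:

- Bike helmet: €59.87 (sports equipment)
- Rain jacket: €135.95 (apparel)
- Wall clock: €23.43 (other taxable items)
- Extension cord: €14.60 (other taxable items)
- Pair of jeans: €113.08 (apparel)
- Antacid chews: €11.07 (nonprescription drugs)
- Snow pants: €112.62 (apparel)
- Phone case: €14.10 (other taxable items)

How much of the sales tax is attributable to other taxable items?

€2.87

Wall clock €23.43: other taxable items → 5.5% → €1.29
Extension cord €14.60: other taxable items → 5.5% → €0.80
Phone case €14.10: other taxable items → 5.5% → €0.78
Tax on other taxable items = €1.29 + €0.80 + €0.78 = €2.87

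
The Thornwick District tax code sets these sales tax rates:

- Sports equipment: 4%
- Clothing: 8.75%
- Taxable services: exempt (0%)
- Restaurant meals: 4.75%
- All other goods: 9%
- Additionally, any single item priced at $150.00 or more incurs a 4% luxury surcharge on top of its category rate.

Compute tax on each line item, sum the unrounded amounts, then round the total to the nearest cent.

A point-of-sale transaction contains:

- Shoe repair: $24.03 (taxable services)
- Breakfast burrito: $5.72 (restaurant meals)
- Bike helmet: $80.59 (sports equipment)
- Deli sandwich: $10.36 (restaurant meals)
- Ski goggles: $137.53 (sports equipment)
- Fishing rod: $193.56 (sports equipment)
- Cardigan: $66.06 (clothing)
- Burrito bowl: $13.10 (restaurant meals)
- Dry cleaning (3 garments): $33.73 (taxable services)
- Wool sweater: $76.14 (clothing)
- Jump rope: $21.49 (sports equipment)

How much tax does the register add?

$38.90

Shoe repair $24.03: taxable services → 0% → $0.00
Breakfast burrito $5.72: restaurant meals → 4.75% → $0.2717
Bike helmet $80.59: sports equipment → 4% → $3.2236
Deli sandwich $10.36: restaurant meals → 4.75% → $0.4921
Ski goggles $137.53: sports equipment → 4% → $5.5012
Fishing rod $193.56: sports equipment → 4% + 4% surcharge = 8% → $15.4848
Cardigan $66.06: clothing → 8.75% → $5.78025
Burrito bowl $13.10: restaurant meals → 4.75% → $0.62225
Dry cleaning (3 garments) $33.73: taxable services → 0% → $0.00
Wool sweater $76.14: clothing → 8.75% → $6.66225
Jump rope $21.49: sports equipment → 4% → $0.8596
Unrounded tax sum = $38.89775 → $38.90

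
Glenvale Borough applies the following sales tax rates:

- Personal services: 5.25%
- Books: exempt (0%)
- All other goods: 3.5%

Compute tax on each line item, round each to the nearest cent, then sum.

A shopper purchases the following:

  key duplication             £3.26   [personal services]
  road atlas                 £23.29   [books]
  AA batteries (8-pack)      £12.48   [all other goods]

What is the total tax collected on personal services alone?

Key duplication £3.26: personal services → 5.25% → £0.17
Tax on personal services = £0.17

£0.17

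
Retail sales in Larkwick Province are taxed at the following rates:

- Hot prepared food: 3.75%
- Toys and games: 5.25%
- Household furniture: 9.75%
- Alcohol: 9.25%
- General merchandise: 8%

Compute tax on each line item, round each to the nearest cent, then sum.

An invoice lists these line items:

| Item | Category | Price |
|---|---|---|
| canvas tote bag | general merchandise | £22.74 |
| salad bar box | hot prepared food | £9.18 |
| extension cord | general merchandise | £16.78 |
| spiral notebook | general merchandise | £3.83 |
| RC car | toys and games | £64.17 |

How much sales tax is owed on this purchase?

Canvas tote bag £22.74: general merchandise → 8% → £1.82
Salad bar box £9.18: hot prepared food → 3.75% → £0.34
Extension cord £16.78: general merchandise → 8% → £1.34
Spiral notebook £3.83: general merchandise → 8% → £0.31
RC car £64.17: toys and games → 5.25% → £3.37
Total tax = £1.82 + £0.34 + £1.34 + £0.31 + £3.37 = £7.18

£7.18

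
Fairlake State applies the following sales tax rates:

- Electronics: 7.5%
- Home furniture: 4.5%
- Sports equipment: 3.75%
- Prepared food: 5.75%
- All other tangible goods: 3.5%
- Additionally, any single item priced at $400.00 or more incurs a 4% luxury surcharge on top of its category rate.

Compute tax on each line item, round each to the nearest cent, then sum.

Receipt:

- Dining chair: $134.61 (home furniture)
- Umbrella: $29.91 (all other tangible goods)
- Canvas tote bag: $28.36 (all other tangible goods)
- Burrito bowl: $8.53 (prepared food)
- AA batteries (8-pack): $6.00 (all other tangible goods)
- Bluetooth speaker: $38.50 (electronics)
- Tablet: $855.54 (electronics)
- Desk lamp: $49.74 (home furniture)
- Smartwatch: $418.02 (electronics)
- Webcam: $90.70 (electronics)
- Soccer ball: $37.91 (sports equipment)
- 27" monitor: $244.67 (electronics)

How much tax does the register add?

Dining chair $134.61: home furniture → 4.5% → $6.06
Umbrella $29.91: all other tangible goods → 3.5% → $1.05
Canvas tote bag $28.36: all other tangible goods → 3.5% → $0.99
Burrito bowl $8.53: prepared food → 5.75% → $0.49
AA batteries (8-pack) $6.00: all other tangible goods → 3.5% → $0.21
Bluetooth speaker $38.50: electronics → 7.5% → $2.89
Tablet $855.54: electronics → 7.5% + 4% surcharge = 11.5% → $98.39
Desk lamp $49.74: home furniture → 4.5% → $2.24
Smartwatch $418.02: electronics → 7.5% + 4% surcharge = 11.5% → $48.07
Webcam $90.70: electronics → 7.5% → $6.80
Soccer ball $37.91: sports equipment → 3.75% → $1.42
27" monitor $244.67: electronics → 7.5% → $18.35
Total tax = $6.06 + $1.05 + $0.99 + $0.49 + $0.21 + $2.89 + $98.39 + $2.24 + $48.07 + $6.80 + $1.42 + $18.35 = $186.96

$186.96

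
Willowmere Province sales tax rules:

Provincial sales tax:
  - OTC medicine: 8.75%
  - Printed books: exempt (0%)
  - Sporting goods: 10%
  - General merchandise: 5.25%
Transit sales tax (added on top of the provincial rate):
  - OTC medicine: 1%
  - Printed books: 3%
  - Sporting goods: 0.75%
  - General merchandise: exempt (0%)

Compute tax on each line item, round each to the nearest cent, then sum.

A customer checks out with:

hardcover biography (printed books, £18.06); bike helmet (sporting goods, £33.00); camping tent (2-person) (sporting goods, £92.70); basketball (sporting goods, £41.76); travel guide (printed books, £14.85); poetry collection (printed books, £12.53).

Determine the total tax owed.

Hardcover biography £18.06: printed books → 0% + 3% transit = 3% → £0.54
Bike helmet £33.00: sporting goods → 10% + 0.75% transit = 10.75% → £3.55
Camping tent (2-person) £92.70: sporting goods → 10% + 0.75% transit = 10.75% → £9.97
Basketball £41.76: sporting goods → 10% + 0.75% transit = 10.75% → £4.49
Travel guide £14.85: printed books → 0% + 3% transit = 3% → £0.45
Poetry collection £12.53: printed books → 0% + 3% transit = 3% → £0.38
Total tax = £0.54 + £3.55 + £9.97 + £4.49 + £0.45 + £0.38 = £19.38

£19.38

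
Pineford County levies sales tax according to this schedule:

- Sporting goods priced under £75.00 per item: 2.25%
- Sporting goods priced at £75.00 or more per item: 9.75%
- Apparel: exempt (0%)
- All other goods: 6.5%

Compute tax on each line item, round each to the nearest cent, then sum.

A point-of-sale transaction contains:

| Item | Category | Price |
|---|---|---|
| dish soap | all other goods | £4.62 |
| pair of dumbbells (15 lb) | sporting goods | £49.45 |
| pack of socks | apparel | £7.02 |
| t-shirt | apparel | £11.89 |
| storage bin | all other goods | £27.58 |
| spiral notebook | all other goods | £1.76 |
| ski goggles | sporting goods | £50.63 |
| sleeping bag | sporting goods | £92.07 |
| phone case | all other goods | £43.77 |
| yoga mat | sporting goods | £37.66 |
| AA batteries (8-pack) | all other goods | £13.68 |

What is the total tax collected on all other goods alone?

Dish soap £4.62: all other goods → 6.5% → £0.30
Storage bin £27.58: all other goods → 6.5% → £1.79
Spiral notebook £1.76: all other goods → 6.5% → £0.11
Phone case £43.77: all other goods → 6.5% → £2.85
AA batteries (8-pack) £13.68: all other goods → 6.5% → £0.89
Tax on all other goods = £0.30 + £1.79 + £0.11 + £2.85 + £0.89 = £5.94

£5.94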